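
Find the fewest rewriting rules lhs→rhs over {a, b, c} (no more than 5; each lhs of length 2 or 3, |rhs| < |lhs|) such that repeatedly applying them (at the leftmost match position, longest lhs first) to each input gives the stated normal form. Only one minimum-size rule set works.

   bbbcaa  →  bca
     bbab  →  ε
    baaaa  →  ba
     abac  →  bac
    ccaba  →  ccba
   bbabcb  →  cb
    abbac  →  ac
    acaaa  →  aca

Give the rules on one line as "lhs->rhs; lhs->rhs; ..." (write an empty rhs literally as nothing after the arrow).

aa->a; aab->; ab->b; bb->a

  | bbbcaa => abcaa => bcaa => bca
  | bbab => aab => ε
  | baaaa => baaa => baa => ba
  | abac => bac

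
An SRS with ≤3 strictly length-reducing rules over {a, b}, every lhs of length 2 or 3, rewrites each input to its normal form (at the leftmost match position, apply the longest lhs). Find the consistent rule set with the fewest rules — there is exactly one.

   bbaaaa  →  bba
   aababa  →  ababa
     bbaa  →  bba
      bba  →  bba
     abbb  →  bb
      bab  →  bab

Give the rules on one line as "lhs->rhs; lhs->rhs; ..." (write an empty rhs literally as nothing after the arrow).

aa->a; abb->b

  | bbaaaa => bbaaa => bbaa => bba
  | aababa => ababa
  | bbaa => bba
  | bba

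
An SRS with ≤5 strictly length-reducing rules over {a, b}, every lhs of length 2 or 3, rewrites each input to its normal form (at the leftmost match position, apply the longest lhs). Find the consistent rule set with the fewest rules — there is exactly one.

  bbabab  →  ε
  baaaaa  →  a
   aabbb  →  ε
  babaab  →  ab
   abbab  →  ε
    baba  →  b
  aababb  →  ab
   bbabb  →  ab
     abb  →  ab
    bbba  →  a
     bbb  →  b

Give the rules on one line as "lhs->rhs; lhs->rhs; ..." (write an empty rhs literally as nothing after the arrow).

aa->b; abb->ab; ba->a; bb->

  | bbabab => abab => aab => bb => ε
  | baaaaa => aaaaa => baaa => aaa => ba => a
  | aabbb => bbbb => bb => ε
  | babaab => abaab => aaab => bab => ab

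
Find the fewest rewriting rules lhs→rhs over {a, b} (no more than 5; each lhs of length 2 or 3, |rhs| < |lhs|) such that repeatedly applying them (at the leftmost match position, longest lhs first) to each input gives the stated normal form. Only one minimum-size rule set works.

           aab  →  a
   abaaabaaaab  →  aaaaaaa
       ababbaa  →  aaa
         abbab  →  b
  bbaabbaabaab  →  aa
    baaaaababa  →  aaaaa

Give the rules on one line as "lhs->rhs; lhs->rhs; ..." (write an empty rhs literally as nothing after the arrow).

ab->; aba->aa; baa->; bbb->ba

  | aab => a
  | abaaabaaaab => aaaabaaaab => aaaaaaaab => aaaaaaa
  | ababbaa => aabbaa => abaa => aaa
  | abbab => bab => b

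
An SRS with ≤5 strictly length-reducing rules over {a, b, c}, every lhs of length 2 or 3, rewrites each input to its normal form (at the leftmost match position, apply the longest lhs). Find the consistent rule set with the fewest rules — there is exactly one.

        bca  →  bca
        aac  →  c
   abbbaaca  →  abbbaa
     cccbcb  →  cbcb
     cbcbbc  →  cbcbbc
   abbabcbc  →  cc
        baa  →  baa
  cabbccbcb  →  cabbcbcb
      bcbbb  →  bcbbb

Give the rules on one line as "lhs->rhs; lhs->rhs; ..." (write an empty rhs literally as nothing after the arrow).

  | bca
  | aac => ac => c
  | abbbaaca => abbbaca => abbbaa
  | cccbcb => ccbcb => cbcb

ac->c; bab->ac; bac->ba; ccb->cb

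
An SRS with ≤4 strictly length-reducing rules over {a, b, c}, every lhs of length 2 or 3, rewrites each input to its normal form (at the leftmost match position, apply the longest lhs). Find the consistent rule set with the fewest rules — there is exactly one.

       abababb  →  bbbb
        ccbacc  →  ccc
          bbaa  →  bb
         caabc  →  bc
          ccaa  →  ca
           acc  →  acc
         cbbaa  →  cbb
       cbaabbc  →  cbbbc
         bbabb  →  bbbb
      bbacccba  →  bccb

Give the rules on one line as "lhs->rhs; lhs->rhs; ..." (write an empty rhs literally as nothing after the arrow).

  | abababb => bababb => bbabb => bbbb
  | ccbacc => ccc
  | bbaa => bba => bb
  | caabc => abc => bc

ab->b; ba->b; bac->; caa->a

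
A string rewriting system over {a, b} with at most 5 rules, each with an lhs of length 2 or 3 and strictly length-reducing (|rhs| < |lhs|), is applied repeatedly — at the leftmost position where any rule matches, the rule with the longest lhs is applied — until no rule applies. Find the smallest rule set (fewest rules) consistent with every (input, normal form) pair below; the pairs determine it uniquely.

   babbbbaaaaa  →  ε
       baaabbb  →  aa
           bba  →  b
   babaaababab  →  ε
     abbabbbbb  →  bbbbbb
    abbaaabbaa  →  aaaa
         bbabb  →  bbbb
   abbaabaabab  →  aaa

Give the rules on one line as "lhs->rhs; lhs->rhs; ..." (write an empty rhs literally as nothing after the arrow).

aab->aa; ab->; ba->; bab->bb

  | babbbbaaaaa => bbbbbaaaaa => bbbbaaaa => bbbaaa => bbaa => ba => ε
  | baaabbb => aabbb => aabb => aab => aa
  | bba => b
  | babaaababab => bbaaababab => baababab => ababab => abab => ab => ε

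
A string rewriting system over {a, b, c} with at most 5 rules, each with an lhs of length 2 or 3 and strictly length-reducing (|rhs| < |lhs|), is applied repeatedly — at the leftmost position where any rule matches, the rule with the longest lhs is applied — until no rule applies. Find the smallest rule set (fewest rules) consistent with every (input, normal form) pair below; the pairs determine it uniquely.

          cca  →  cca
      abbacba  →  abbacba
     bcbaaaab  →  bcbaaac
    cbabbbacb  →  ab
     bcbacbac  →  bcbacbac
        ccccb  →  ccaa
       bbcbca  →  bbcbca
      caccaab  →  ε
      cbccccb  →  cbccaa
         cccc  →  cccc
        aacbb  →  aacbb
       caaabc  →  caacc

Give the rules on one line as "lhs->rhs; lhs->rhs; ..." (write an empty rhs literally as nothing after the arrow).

aab->ac; bab->c; cac->; ccb->aa

  | cca
  | abbacba
  | bcbaaaab => bcbaaac
  | cbabbbacb => ccbbacb => aabacb => acacb => ab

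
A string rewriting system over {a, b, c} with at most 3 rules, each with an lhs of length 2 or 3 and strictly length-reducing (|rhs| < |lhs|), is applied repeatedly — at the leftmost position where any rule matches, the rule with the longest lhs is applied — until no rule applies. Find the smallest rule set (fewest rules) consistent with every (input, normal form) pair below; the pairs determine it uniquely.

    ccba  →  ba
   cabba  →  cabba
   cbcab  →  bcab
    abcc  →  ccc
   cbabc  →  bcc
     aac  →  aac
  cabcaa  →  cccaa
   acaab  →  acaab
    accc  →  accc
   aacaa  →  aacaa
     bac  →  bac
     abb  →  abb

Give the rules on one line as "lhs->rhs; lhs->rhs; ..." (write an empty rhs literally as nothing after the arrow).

abc->cc; cb->b

  | ccba => cba => ba
  | cabba
  | cbcab => bcab
  | abcc => ccc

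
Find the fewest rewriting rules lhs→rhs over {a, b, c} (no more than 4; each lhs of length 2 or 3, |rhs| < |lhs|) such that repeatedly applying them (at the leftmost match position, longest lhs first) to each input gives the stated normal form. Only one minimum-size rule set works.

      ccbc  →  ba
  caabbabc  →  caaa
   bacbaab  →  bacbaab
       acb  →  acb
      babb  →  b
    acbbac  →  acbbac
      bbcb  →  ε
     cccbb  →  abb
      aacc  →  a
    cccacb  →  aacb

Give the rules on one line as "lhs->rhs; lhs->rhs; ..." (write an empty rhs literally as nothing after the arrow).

  | ccbc => bbc => ba
  | caabbabc => caabc => caaa
  | bacbaab
  | acb

acc->; bab->; bc->a; cc->b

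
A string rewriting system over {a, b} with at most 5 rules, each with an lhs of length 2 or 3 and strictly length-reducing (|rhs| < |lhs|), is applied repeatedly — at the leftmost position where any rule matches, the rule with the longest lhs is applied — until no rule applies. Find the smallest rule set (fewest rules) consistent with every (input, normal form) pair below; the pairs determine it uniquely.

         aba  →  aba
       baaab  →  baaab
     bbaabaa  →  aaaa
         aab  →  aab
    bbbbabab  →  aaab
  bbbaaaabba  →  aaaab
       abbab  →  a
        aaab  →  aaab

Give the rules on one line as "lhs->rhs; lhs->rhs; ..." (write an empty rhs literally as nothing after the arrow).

bab->aa; bb->; bba->b; bbb->

  | aba
  | baaab
  | bbaabaa => babaa => aaaa
  | aab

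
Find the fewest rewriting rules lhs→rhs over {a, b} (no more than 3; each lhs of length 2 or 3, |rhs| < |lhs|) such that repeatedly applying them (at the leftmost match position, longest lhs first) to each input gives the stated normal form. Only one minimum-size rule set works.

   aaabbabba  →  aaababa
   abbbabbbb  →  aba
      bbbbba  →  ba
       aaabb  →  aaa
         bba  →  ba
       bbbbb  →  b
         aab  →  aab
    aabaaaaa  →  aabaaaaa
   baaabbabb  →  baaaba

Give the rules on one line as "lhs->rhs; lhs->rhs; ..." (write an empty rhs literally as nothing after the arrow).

  | aaabbabba => aaababba => aaababa
  | abbbabbbb => ababbbb => ababb => aba
  | bbbbba => bbba => ba
  | aaabb => aaa

bb->; bba->ba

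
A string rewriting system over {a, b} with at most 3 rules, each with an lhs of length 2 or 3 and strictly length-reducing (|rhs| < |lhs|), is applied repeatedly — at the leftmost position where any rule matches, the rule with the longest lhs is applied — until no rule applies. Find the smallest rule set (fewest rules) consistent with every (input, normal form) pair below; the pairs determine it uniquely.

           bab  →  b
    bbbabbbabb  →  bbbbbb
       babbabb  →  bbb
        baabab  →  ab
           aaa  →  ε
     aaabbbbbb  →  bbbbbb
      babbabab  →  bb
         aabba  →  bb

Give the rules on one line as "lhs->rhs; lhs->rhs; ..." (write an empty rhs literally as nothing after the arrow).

aa->b; ba->

  | bab => b
  | bbbabbbabb => bbbbbabb => bbbbbb
  | babbabb => bbabb => bbb
  | baabab => abab => ab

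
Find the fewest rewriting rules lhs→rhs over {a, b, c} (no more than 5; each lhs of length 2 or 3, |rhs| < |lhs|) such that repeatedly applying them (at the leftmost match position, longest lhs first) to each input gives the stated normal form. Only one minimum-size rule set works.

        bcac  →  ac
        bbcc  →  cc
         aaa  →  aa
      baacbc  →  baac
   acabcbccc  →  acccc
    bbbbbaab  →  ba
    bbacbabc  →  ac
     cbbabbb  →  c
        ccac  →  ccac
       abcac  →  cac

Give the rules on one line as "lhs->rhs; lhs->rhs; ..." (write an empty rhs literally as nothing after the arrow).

  | bcac => ac
  | bbcc => cc
  | aaa => aa
  | baacbc => baac

aaa->aa; ab->; bb->; bc->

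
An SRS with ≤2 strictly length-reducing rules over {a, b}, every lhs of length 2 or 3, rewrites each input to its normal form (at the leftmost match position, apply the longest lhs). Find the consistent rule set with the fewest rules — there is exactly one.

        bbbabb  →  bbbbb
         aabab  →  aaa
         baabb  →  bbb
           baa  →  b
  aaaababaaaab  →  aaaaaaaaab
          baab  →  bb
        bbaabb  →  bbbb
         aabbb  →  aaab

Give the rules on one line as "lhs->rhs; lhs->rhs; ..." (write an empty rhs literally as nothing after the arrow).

abb->aa; ba->b

  | bbbabb => bbbbb
  | aabab => aabb => aaa
  | baabb => babb => bbb
  | baa => ba => b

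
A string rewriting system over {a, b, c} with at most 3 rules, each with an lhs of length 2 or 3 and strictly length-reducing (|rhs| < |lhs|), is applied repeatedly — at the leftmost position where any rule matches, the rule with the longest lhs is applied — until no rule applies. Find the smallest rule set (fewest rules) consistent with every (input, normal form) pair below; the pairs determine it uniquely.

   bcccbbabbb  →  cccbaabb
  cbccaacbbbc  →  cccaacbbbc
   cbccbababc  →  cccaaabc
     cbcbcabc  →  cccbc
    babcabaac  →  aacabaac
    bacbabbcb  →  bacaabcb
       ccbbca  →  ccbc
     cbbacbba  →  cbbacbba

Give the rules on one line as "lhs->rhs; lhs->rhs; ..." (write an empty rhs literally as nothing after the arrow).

  | bcccbbabbb => cccbbabbb => cccbaabb
  | cbccaacbbbc => cccaacbbbc
  | cbccbababc => cccbababc => cccaaabc
  | cbcbcabc => cbccbc => cccbc

bab->aa; bca->c; bcc->cc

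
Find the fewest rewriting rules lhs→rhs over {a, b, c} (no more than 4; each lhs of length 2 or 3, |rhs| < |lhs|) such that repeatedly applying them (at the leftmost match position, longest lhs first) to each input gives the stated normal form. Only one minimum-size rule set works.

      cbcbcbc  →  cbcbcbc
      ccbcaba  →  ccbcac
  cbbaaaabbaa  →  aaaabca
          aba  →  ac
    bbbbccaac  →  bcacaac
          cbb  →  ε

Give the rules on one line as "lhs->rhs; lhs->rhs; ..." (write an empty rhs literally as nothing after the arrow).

  | cbcbcbc
  | ccbcaba => ccbcac
  | cbbaaaabbaa => aaaabbaa => aaaabca
  | aba => ac

ba->c; bbc->aa; cbb->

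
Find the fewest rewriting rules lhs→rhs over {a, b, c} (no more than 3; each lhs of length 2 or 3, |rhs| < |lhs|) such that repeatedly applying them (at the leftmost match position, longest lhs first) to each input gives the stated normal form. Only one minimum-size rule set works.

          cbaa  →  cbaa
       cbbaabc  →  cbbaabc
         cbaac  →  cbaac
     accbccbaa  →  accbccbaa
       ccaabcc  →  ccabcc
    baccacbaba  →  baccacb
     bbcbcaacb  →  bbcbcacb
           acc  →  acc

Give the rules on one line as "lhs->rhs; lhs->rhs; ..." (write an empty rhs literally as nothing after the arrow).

  | cbaa
  | cbbaabc
  | cbaac
  | accbccbaa

aba->; caa->ca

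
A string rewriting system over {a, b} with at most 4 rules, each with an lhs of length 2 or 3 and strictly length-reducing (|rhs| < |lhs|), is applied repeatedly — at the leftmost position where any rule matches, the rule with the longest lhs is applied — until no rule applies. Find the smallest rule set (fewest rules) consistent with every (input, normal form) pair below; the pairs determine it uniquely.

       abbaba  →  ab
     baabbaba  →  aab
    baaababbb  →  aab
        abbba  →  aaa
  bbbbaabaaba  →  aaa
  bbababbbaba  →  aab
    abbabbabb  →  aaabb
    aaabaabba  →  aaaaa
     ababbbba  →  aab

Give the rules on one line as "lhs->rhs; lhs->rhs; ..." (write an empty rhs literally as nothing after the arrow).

  | abbaba => ababa => abba => aba => ab
  | baabbaba => bbbaba => aaba => aab
  | baaababbb => bababbb => ababbb => abbbb => aab
  | abbba => aaa

aba->ab; ba->a; baa->b; bbb->a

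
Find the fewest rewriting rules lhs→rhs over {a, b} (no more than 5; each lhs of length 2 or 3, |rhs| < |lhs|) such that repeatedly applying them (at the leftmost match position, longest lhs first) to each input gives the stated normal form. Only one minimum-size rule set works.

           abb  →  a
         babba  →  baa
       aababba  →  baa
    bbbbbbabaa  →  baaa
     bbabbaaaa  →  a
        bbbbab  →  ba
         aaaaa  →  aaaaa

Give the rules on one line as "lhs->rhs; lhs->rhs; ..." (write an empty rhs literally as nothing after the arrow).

ab->b; bb->a; bba->bb; bbb->ba

  | abb => bb => a
  | babba => bbba => baa
  | aababba => ababba => babba => bbba => baa
  | bbbbbbabaa => babbbabaa => bbbbabaa => bababaa => bbabaa => bbbaa => baaa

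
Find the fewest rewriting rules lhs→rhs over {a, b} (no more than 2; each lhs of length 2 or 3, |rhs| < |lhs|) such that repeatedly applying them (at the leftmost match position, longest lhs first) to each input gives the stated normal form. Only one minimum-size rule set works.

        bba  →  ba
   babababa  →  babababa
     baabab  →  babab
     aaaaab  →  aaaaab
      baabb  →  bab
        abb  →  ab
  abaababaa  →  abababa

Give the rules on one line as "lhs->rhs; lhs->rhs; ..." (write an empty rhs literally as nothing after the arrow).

  | bba => ba
  | babababa
  | baabab => babab
  | aaaaab

baa->ba; bb->b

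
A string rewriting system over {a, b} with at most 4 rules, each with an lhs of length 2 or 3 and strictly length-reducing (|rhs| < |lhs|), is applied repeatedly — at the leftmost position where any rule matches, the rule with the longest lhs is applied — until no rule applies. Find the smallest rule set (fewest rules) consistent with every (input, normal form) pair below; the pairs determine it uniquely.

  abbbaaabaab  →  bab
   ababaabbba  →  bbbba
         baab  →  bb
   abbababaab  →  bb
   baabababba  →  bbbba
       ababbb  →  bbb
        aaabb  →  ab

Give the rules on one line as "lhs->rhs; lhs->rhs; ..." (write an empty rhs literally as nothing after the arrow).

aab->; aba->; abb->; baa->b

  | abbbaaabaab => baaabaab => babaab => bab
  | ababaabbba => baabbba => bbbba
  | baab => bb
  | abbababaab => ababaab => baab => bb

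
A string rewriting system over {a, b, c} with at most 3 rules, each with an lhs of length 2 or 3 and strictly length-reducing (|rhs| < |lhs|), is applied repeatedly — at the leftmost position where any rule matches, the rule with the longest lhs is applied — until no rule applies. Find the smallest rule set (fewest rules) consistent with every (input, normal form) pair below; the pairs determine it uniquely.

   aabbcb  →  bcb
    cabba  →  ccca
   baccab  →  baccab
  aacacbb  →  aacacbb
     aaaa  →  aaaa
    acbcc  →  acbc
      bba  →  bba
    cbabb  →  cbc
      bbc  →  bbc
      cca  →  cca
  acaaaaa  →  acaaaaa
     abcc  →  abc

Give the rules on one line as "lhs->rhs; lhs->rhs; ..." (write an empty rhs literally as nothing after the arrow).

  | aabbcb => bcb
  | cabba => ccca
  | baccab
  | aacacbb

aab->; abb->cc; bcc->bc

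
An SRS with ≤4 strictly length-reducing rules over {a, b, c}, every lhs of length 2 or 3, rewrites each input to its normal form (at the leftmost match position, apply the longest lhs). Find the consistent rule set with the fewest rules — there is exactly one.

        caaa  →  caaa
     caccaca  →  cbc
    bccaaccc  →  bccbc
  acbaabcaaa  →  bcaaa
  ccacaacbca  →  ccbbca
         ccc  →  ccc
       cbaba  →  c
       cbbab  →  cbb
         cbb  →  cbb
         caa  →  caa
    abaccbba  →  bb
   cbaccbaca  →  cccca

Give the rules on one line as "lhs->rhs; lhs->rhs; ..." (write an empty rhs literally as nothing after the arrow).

  | caaa
  | caccaca => cbcaca => cbcba => cbc
  | bccaaccc => bccabcc => bccacc => bccbc
  | acbaabcaaa => bbaabcaaa => babcaaa => bcaaa

ab->a; ac->b; ba->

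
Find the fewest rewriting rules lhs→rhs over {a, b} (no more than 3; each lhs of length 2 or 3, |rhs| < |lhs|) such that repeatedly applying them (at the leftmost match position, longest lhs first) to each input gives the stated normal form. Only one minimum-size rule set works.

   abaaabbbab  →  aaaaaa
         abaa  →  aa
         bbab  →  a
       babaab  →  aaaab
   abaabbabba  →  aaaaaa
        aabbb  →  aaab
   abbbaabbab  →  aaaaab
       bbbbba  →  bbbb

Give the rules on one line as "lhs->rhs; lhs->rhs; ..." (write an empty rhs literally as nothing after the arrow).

  | abaaabbbab => aaabbbab => aaaabab => aaaaaa
  | abaa => aa
  | bbab => baa => a
  | babaab => aaaab

abb->aa; ba->; bab->aa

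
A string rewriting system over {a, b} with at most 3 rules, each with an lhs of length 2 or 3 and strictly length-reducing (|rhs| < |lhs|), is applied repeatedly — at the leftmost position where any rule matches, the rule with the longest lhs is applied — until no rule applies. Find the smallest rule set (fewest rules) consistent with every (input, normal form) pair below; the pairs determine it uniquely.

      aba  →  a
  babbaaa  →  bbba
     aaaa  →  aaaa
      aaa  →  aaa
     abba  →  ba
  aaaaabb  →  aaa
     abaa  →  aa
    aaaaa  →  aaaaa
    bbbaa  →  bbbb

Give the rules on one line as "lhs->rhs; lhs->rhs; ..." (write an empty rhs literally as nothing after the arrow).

ab->; baa->bb

  | aba => a
  | babbaaa => bbaaa => bbba
  | aaaa
  | aaa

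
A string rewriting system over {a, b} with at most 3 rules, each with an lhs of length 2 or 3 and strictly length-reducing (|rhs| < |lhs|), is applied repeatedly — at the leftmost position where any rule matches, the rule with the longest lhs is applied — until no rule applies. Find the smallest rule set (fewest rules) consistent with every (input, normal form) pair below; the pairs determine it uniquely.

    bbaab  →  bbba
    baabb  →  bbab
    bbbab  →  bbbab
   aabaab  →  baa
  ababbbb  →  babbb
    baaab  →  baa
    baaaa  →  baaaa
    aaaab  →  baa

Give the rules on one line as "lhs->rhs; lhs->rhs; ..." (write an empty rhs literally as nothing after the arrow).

  | bbaab => bbba
  | baabb => bbab
  | bbbab
  | aabaab => baaab => baba => baa

aab->ba; aba->aa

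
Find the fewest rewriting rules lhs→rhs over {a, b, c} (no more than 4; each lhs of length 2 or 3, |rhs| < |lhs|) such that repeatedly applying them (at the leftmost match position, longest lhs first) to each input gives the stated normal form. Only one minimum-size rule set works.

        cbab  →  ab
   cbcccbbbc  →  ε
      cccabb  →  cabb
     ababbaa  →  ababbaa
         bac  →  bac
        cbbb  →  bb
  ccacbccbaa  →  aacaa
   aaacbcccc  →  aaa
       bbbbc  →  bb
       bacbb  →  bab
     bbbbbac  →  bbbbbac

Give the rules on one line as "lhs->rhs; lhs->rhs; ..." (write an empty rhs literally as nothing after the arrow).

  | cbab => ab
  | cbcccbbbc => cccbbbc => cbbbc => bbc => ε
  | cccabb => cabb
  | ababbaa

bbc->; cb->; cc->; ccb->ac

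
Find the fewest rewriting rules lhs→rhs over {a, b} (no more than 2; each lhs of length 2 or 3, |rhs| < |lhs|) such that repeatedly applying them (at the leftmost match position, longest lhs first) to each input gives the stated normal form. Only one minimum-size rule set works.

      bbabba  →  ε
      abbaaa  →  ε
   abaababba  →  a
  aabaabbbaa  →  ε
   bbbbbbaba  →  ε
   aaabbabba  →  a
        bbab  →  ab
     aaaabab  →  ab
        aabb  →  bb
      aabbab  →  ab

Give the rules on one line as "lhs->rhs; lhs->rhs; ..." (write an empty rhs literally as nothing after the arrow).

  | bbabba => babba => abba => aba => aa => ε
  | abbaaa => abaaa => aaaa => aa => ε
  | abaababba => aaababba => ababba => aabba => bba => ba => a
  | aabaabbbaa => baabbbaa => aabbbaa => bbbaa => bbaa => baa => aa => ε

aa->; ba->a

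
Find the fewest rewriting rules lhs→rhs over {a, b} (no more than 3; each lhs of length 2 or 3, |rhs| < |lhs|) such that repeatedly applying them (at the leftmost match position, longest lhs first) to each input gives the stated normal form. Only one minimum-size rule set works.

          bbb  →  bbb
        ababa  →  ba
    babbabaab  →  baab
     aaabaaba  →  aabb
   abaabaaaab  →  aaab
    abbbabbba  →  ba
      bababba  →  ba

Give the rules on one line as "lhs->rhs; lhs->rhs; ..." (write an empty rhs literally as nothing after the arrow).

  | bbb
  | ababa => bbba => ba
  | babbabaab => baabaab => babbab => baab
  | aaabaaba => aabbaba => aaaba => aabb

aba->bb; bba->a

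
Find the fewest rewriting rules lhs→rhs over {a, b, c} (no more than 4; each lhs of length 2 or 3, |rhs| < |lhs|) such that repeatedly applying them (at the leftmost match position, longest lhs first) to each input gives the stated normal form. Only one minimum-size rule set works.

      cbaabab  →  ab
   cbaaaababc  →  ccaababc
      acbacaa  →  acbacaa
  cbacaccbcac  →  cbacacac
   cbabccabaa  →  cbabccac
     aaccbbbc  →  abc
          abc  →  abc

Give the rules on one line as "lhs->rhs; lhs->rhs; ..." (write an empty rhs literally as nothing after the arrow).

abb->b; baa->c; ccb->

  | cbaabab => ccbab => ab
  | cbaaaababc => ccaababc
  | acbacaa
  | cbacaccbcac => cbacacac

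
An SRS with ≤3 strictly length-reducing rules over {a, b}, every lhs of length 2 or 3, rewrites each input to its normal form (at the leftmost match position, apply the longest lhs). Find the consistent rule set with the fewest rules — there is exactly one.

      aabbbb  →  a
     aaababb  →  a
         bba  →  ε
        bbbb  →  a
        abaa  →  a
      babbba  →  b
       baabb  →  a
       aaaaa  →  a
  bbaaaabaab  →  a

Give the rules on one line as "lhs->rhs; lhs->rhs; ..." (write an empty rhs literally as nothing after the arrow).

  | aabbbb => bbbb => abb => ab => a
  | aaababb => ababb => aabb => bb => a
  | bba => aa => ε
  | bbbb => abb => ab => a

aa->; ab->a; bb->a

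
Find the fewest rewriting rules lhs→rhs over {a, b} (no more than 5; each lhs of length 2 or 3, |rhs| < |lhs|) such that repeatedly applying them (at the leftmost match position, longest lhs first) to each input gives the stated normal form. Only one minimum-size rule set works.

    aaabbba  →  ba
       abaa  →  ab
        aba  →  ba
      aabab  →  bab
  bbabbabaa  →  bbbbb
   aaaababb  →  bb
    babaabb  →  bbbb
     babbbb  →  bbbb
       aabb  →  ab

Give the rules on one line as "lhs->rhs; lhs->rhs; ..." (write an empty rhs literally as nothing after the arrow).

aba->ba; abb->b; baa->ab; bba->bb

  | aaabbba => aabba => aba => ba
  | abaa => baa => ab
  | aba => ba
  | aabab => abab => bab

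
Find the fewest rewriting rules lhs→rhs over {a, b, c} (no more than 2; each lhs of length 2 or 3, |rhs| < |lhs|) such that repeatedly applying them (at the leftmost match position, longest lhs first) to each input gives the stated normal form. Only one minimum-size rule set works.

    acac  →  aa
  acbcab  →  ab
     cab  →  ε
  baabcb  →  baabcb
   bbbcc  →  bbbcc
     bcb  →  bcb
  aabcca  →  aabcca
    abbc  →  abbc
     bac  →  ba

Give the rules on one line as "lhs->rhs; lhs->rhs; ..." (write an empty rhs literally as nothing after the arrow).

  | acac => aac => aa
  | acbcab => abcab => ab
  | cab => ε
  | baabcb

ac->a; cab->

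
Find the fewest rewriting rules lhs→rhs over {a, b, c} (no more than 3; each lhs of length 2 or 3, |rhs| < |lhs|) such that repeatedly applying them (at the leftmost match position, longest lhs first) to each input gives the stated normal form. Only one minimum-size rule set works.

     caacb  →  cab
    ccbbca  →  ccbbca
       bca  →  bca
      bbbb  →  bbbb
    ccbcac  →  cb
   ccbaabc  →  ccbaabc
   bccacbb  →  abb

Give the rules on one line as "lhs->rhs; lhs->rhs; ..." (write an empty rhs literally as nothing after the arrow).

  | caacb => cab
  | ccbbca
  | bca
  | bbbb

ac->; bcc->a; cbc->b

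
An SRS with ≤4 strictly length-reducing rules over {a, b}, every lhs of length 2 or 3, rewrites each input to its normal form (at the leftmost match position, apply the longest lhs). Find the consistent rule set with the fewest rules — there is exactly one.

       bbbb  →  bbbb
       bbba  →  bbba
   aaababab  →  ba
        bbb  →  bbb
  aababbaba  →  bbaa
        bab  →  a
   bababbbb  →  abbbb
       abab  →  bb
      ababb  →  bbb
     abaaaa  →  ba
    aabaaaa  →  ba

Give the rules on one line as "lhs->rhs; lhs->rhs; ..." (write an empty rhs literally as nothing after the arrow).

  | bbbb
  | bbba
  | aaababab => ababab => bbab => ba
  | bbb

aaa->a; aab->ab; aba->b; bab->a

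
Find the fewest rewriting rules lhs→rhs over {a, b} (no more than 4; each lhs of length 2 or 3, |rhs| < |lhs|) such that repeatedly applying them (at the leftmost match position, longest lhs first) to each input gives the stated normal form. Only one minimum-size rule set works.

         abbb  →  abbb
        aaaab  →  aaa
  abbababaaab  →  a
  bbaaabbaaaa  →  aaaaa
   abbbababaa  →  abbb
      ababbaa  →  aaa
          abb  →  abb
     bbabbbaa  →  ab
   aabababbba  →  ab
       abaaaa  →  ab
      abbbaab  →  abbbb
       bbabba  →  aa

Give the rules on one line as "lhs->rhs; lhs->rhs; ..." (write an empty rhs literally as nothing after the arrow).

aab->a; ba->; baa->b; bab->a

  | abbb
  | aaaab => aaa
  | abbababaaab => abaabaaab => abbaaab => abbab => aba => a
  | bbaaabbaaaa => bbabbaaaa => babaaaa => aaaaa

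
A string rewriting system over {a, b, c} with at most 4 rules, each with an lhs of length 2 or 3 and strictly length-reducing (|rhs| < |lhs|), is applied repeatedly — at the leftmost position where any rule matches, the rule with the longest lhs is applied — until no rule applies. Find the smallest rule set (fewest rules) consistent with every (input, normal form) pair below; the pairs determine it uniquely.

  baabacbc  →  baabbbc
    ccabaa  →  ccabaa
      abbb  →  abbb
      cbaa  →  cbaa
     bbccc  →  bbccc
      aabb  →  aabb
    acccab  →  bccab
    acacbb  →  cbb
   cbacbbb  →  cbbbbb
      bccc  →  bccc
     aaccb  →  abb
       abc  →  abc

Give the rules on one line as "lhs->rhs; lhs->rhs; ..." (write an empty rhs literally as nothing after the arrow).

ac->b; aca->; bcb->bb

  | baabacbc => baabbbc
  | ccabaa
  | abbb
  | cbaa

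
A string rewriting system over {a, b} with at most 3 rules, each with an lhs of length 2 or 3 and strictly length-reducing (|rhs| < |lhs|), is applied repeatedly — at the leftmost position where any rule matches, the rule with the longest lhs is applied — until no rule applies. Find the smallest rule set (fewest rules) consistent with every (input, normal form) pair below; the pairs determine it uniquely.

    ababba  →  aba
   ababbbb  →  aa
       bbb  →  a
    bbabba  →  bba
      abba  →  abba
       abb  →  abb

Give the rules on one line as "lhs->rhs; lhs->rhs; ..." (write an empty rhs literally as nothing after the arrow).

  | ababba => aba
  | ababbbb => abbb => aa
  | bbb => a
  | bbabba => bba

bab->; bbb->a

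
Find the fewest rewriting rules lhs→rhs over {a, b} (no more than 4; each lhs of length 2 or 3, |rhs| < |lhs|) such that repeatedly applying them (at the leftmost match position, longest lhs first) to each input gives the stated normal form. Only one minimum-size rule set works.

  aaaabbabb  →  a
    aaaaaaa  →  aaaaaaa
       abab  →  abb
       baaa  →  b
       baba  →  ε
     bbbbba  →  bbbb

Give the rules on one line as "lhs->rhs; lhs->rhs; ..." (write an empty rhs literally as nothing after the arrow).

  | aaaabbabb => aaababb => aaabb => aab => a
  | aaaaaaa
  | abab => abb
  | baaa => bba => b

aab->a; aba->ab; ba->; baa->bb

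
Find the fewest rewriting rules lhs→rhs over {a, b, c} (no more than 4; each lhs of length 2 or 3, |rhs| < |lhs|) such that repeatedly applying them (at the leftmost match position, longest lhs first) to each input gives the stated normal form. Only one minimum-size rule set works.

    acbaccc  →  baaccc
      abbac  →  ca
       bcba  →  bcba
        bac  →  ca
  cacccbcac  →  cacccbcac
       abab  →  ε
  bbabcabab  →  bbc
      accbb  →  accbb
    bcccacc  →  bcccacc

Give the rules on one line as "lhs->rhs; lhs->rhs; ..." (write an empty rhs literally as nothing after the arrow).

ab->; acb->ba; bac->ca

  | acbaccc => baaccc
  | abbac => bac => ca
  | bcba
  | bac => ca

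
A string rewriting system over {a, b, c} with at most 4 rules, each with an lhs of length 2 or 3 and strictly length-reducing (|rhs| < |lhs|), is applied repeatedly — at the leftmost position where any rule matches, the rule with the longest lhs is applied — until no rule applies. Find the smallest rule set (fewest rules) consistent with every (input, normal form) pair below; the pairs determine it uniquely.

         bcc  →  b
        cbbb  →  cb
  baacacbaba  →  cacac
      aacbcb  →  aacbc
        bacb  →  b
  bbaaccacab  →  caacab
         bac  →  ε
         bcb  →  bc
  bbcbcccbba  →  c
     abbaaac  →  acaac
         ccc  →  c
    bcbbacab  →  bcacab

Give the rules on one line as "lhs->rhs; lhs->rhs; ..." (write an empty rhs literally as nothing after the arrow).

  | bcc => b
  | cbbb => cbb => cb
  | baacacbaba => cacacbaba => cacaccba => cacaba => cacac
  | aacbcb => aacbc

ba->c; bb->b; bcb->bc; cc->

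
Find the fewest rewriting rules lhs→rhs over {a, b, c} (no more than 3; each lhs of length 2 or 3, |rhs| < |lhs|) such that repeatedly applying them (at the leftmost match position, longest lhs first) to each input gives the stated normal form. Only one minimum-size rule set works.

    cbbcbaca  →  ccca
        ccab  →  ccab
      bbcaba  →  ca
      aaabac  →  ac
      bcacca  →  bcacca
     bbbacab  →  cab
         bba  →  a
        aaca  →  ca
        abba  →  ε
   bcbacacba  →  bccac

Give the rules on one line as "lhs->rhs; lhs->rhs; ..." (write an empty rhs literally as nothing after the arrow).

aa->; ba->; bb->

  | cbbcbaca => ccbaca => ccca
  | ccab
  | bbcaba => caba => ca
  | aaabac => abac => ac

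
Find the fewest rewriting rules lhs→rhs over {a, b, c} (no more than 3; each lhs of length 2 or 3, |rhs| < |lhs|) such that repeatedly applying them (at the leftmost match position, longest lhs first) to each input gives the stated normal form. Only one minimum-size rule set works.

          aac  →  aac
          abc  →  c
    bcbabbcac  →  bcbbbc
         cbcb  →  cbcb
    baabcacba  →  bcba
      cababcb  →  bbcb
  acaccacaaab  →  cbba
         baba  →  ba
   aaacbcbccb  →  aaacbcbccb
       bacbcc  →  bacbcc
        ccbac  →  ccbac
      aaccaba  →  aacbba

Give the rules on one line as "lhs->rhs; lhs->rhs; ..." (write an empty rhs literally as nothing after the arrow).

ab->; ca->b

  | aac
  | abc => c
  | bcbabbcac => bcbbcac => bcbbbc
  | cbcb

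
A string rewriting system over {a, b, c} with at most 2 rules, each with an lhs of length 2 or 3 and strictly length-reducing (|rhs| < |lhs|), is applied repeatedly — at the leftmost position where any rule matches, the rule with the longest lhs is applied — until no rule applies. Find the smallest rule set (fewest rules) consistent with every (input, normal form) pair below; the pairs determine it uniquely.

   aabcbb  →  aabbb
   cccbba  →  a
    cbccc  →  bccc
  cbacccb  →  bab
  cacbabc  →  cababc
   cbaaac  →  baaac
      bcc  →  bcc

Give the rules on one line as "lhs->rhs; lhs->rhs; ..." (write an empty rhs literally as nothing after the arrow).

  | aabcbb => aabbb
  | cccbba => ccbba => cbba => bba => a
  | cbccc => bccc
  | cbacccb => bacccb => baccb => bacb => bab

bba->a; cb->b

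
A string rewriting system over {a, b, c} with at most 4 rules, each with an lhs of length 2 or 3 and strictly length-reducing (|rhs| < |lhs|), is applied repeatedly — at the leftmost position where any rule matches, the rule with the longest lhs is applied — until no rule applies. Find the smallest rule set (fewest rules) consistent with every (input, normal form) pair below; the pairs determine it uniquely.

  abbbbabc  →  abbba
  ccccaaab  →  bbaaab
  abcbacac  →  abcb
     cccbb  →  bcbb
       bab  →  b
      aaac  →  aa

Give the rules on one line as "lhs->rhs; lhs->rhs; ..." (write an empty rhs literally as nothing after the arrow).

  | abbbbabc => abbbbc => abbba
  | ccccaaab => bccaaab => bbaaab
  | abcbacac => abcbac => abcb
  | cccbb => bcbb

ac->; bab->b; bbc->ba; cc->b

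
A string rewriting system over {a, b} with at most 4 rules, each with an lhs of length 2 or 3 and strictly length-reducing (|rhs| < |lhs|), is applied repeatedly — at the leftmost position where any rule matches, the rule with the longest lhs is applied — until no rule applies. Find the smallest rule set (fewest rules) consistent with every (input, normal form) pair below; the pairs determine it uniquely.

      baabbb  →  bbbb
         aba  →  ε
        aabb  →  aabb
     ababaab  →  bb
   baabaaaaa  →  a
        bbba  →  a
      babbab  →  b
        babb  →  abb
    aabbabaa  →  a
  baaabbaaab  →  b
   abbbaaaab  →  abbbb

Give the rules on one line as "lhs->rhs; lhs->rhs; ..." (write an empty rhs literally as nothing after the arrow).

  | baabbb => bbbb
  | aba => ε
  | aabb
  | ababaab => baab => bb

aba->; ba->a; baa->b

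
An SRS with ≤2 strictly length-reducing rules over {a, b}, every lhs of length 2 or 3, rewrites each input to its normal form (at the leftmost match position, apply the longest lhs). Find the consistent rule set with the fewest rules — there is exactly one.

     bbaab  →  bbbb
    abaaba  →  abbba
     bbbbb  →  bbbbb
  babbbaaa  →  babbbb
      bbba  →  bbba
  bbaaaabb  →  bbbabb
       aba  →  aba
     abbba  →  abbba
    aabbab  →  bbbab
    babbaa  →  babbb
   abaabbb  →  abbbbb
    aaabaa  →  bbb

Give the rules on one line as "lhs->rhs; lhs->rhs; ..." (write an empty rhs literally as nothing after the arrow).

  | bbaab => bbbb
  | abaaba => abbba
  | bbbbb
  | babbbaaa => babbbb

aa->b; aaa->b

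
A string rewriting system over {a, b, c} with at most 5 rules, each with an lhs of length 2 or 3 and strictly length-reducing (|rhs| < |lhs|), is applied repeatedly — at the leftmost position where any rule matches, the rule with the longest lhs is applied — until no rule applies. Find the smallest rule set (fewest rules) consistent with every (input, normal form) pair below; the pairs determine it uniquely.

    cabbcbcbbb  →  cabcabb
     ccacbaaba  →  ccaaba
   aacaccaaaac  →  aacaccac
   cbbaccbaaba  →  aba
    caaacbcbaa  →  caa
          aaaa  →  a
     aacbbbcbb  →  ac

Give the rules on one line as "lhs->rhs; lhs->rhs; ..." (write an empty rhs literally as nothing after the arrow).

aaa->; acb->; bcb->c; cb->a

  | cabbcbcbbb => cabccbbb => cabcabb
  | ccacbaaba => ccaaba
  | aacaccaaaac => aacaccac
  | cbbaccbaaba => abaccbaaba => abacaaaba => abacba => aba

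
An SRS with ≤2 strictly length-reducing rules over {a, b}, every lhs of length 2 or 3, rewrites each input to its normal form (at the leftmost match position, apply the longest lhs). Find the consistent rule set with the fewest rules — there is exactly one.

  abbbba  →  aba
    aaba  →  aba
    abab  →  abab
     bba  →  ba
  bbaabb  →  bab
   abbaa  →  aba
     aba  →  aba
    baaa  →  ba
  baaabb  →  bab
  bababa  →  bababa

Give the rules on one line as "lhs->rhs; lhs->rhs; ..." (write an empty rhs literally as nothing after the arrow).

  | abbbba => abbba => abba => aba
  | aaba => aba
  | abab
  | bba => ba

aa->a; bb->b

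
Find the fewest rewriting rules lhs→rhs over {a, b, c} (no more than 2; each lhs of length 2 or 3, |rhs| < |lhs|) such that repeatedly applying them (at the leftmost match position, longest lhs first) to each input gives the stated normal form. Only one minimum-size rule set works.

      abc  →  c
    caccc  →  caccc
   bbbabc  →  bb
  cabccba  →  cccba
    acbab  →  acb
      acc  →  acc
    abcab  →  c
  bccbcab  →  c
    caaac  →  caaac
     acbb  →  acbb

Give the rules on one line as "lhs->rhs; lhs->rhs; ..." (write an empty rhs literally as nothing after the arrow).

  | abc => c
  | caccc
  | bbbabc => bbbc => bb
  | cabccba => cccba

ab->; bc->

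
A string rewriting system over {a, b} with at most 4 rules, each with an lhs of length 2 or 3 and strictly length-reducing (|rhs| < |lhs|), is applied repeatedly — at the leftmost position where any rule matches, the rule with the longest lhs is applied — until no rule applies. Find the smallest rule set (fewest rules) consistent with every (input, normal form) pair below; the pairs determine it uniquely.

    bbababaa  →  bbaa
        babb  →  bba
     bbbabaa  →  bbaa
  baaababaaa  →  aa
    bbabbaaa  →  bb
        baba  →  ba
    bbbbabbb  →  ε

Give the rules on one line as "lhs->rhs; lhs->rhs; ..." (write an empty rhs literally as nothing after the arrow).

  | bbababaa => bbabaa => bbaa
  | babb => bba
  | bbbabaa => aaabaa => bbaa
  | baaababaaa => bbbabaaa => aaabaaa => bbaaa => bbb => aa

aaa->b; ab->; abb->ba; bbb->aa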